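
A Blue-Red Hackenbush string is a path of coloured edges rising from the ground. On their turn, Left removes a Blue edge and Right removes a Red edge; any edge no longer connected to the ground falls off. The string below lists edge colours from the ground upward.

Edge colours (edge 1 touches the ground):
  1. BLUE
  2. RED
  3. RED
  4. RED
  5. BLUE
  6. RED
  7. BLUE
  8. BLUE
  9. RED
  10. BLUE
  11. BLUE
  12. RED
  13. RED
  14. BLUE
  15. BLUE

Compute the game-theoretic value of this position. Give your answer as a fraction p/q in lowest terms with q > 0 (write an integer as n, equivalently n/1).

2919/16384

Recurse on prefixes of the 15-edge string BLUE RED RED RED BLUE RED BLUE BLUE RED BLUE BLUE RED RED BLUE BLUE:
1 of 15 · B · max L 0 · min R +∞ so 1
2 of 15 · BR · max L 0 · min R 1 so 1/2
3 of 15 · BRR · max L 0 · min R 1/2 so 1/4
4 of 15 · BRRR · max L 0 · min R 1/4 so 1/8
5 of 15 · BRRRB · max L 1/8 · min R 1/4 so 3/16
6 of 15 · BRRRBR · max L 1/8 · min R 3/16 so 5/32
7 of 15 · BRRRBRB · max L 5/32 · min R 3/16 so 11/64
8 of 15 · BRRRBRBB · max L 11/64 · min R 3/16 so 23/128
9 of 15 · BRRRBRBBR · max L 11/64 · min R 23/128 so 45/256
10 of 15 · BRRRBRBBRB · max L 45/256 · min R 23/128 so 91/512
11 of 15 · BRRRBRBBRBB · max L 91/512 · min R 23/128 so 183/1024
12 of 15 · BRRRBRBBRBBR · max L 91/512 · min R 183/1024 so 365/2048
13 of 15 · BRRRBRBBRBBRR · max L 91/512 · min R 365/2048 so 729/4096
14 of 15 · BRRRBRBBRBBRRB · max L 729/4096 · min R 365/2048 so 1459/8192
15 of 15 · BRRRBRBBRBBRRBB · max L 1459/8192 · min R 365/2048 so 2919/16384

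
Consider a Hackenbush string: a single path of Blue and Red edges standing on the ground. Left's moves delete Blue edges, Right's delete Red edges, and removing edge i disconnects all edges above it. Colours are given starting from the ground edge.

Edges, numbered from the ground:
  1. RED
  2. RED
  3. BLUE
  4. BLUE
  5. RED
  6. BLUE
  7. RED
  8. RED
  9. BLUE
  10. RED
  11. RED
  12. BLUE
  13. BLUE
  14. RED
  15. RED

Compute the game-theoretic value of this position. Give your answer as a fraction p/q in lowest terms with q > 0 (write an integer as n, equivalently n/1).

1 of 15 · R · max L −∞ · min R 0 → -1
2 of 15 · RR · max L −∞ · min R -1 → -2
3 of 15 · RRB · max L -2 · min R -1 → -3/2
4 of 15 · RRBB · max L -3/2 · min R -1 → -5/4
5 of 15 · RRBBR · max L -3/2 · min R -5/4 → -11/8
6 of 15 · RRBBRB · max L -11/8 · min R -5/4 → -21/16
7 of 15 · RRBBRBR · max L -11/8 · min R -21/16 → -43/32
8 of 15 · RRBBRBRR · max L -11/8 · min R -43/32 → -87/64
9 of 15 · RRBBRBRRB · max L -87/64 · min R -43/32 → -173/128
10 of 15 · RRBBRBRRBR · max L -87/64 · min R -173/128 → -347/256
11 of 15 · RRBBRBRRBRR · max L -87/64 · min R -347/256 → -695/512
12 of 15 · RRBBRBRRBRRB · max L -695/512 · min R -347/256 → -1389/1024
13 of 15 · RRBBRBRRBRRBB · max L -1389/1024 · min R -347/256 → -2777/2048
14 of 15 · RRBBRBRRBRRBBR · max L -1389/1024 · min R -2777/2048 → -5555/4096
15 of 15 · RRBBRBRRBRRBBRR · max L -1389/1024 · min R -5555/4096 → -11111/8192

-11111/8192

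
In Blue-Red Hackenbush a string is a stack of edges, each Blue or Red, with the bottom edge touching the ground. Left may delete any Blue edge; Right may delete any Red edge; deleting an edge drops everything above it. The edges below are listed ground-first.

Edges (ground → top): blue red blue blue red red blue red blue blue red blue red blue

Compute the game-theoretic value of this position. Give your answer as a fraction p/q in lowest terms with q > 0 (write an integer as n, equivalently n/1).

step 1: add blue to get b; options L={ 0 } R={ (no moves) } -> 1
step 2: add red to get br; options L={ 0 } R={ 1 } -> 1/2
step 3: add blue to get brb; options L={ 0 1/2 } R={ 1 } -> 3/4
step 4: add blue to get brbb; options L={ 0 1/2 3/4 } R={ 1 } -> 7/8
step 5: add red to get brbbr; options L={ 0 1/2 3/4 } R={ 7/8 1 } -> 13/16
step 6: add red to get brbbrr; options L={ 0 1/2 3/4 } R={ 13/16 7/8 1 } -> 25/32
step 7: add blue to get brbbrrb; options L={ 0 1/2 3/4 25/32 } R={ 13/16 7/8 1 } -> 51/64
step 8: add red to get brbbrrbr; options L={ 0 1/2 3/4 25/32 } R={ 51/64 13/16 7/8 1 } -> 101/128
step 9: add blue to get brbbrrbrb; options L={ 0 1/2 3/4 25/32 101/128 } R={ 51/64 13/16 7/8 1 } -> 203/256
step 10: add blue to get brbbrrbrbb; options L={ 0 1/2 3/4 25/32 101/128 203/256 } R={ 51/64 13/16 7/8 1 } -> 407/512
step 11: add red to get brbbrrbrbbr; options L={ 0 1/2 3/4 25/32 101/128 203/256 } R={ 407/512 51/64 13/16 7/8 1 } -> 813/1024
step 12: add blue to get brbbrrbrbbrb; options L={ 0 1/2 3/4 25/32 101/128 203/256 813/1024 } R={ 407/512 51/64 13/16 7/8 1 } -> 1627/2048
step 13: add red to get brbbrrbrbbrbr; options L={ 0 1/2 3/4 25/32 101/128 203/256 813/1024 } R={ 1627/2048 407/512 51/64 13/16 7/8 1 } -> 3253/4096
step 14: add blue to get brbbrrbrbbrbrb; options L={ 0 1/2 3/4 25/32 101/128 203/256 813/1024 3253/4096 } R={ 1627/2048 407/512 51/64 13/16 7/8 1 } -> 6507/8192

6507/8192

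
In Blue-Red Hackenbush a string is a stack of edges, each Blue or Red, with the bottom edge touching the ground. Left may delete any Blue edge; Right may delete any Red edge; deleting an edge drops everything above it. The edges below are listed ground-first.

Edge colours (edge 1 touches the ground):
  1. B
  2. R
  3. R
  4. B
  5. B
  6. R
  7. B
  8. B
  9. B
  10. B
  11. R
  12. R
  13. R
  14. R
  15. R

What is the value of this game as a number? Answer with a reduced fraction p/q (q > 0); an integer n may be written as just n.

Recurse on prefixes of the 15-edge string B R R B B R B B B B R R R R R:
val_1 [B]  L=[0]  R=[·]  — 1
val_2 [BR]  L=[0]  R=[1]  — 1/2
val_3 [BRR]  L=[0]  R=[1/2; 1]  — 1/4
val_4 [BRRB]  L=[0; 1/4]  R=[1/2; 1]  — 3/8
val_5 [BRRBB]  L=[0; 1/4; 3/8]  R=[1/2; 1]  — 7/16
val_6 [BRRBBR]  L=[0; 1/4; 3/8]  R=[7/16; 1/2; 1]  — 13/32
val_7 [BRRBBRB]  L=[0; 1/4; 3/8; 13/32]  R=[7/16; 1/2; 1]  — 27/64
val_8 [BRRBBRBB]  L=[0; 1/4; 3/8; 13/32; 27/64]  R=[7/16; 1/2; 1]  — 55/128
val_9 [BRRBBRBBB]  L=[0; 1/4; 3/8; 13/32; 27/64; 55/128]  R=[7/16; 1/2; 1]  — 111/256
val_10 [BRRBBRBBBB]  L=[0; 1/4; 3/8; 13/32; 27/64; 55/128; 111/256]  R=[7/16; 1/2; 1]  — 223/512
val_11 [BRRBBRBBBBR]  L=[0; 1/4; 3/8; 13/32; 27/64; 55/128; 111/256]  R=[223/512; 7/16; 1/2; 1]  — 445/1024
val_12 [BRRBBRBBBBRR]  L=[0; 1/4; 3/8; 13/32; 27/64; 55/128; 111/256]  R=[445/1024; 223/512; 7/16; 1/2; 1]  — 889/2048
val_13 [BRRBBRBBBBRRR]  L=[0; 1/4; 3/8; 13/32; 27/64; 55/128; 111/256]  R=[889/2048; 445/1024; 223/512; 7/16; 1/2; 1]  — 1777/4096
val_14 [BRRBBRBBBBRRRR]  L=[0; 1/4; 3/8; 13/32; 27/64; 55/128; 111/256]  R=[1777/4096; 889/2048; 445/1024; 223/512; 7/16; 1/2; 1]  — 3553/8192
val_15 [BRRBBRBBBBRRRRR]  L=[0; 1/4; 3/8; 13/32; 27/64; 55/128; 111/256]  R=[3553/8192; 1777/4096; 889/2048; 445/1024; 223/512; 7/16; 1/2; 1]  — 7105/16384

7105/16384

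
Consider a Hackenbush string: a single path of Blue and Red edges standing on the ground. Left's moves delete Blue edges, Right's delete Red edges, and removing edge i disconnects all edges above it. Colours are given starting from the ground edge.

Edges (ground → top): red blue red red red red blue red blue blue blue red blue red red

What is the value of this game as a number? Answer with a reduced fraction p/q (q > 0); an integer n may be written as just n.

Recurse on prefixes of the 15-edge string red blue red red red red blue red blue blue blue red blue red red:
val(r) = { (no moves) | 0 } → -1
val(rb) = { -1 | 0 } → -1/2
val(rbr) = { -1 | -1/2; 0 } → -3/4
val(rbrr) = { -1 | -3/4; -1/2; 0 } → -7/8
val(rbrrr) = { -1 | -7/8; -3/4; -1/2; 0 } → -15/16
val(rbrrrr) = { -1 | -15/16; -7/8; -3/4; -1/2; 0 } → -31/32
val(rbrrrrb) = { -1; -31/32 | -15/16; -7/8; -3/4; -1/2; 0 } → -61/64
val(rbrrrrbr) = { -1; -31/32 | -61/64; -15/16; -7/8; -3/4; -1/2; 0 } → -123/128
val(rbrrrrbrb) = { -1; -31/32; -123/128 | -61/64; -15/16; -7/8; -3/4; -1/2; 0 } → -245/256
val(rbrrrrbrbb) = { -1; -31/32; -123/128; -245/256 | -61/64; -15/16; -7/8; -3/4; -1/2; 0 } → -489/512
val(rbrrrrbrbbb) = { -1; -31/32; -123/128; -245/256; -489/512 | -61/64; -15/16; -7/8; -3/4; -1/2; 0 } → -977/1024
val(rbrrrrbrbbbr) = { -1; -31/32; -123/128; -245/256; -489/512 | -977/1024; -61/64; -15/16; -7/8; -3/4; -1/2; 0 } → -1955/2048
val(rbrrrrbrbbbrb) = { -1; -31/32; -123/128; -245/256; -489/512; -1955/2048 | -977/1024; -61/64; -15/16; -7/8; -3/4; -1/2; 0 } → -3909/4096
val(rbrrrrbrbbbrbr) = { -1; -31/32; -123/128; -245/256; -489/512; -1955/2048 | -3909/4096; -977/1024; -61/64; -15/16; -7/8; -3/4; -1/2; 0 } → -7819/8192
val(rbrrrrbrbbbrbrr) = { -1; -31/32; -123/128; -245/256; -489/512; -1955/2048 | -7819/8192; -3909/4096; -977/1024; -61/64; -15/16; -7/8; -3/4; -1/2; 0 } → -15639/16384

-15639/16384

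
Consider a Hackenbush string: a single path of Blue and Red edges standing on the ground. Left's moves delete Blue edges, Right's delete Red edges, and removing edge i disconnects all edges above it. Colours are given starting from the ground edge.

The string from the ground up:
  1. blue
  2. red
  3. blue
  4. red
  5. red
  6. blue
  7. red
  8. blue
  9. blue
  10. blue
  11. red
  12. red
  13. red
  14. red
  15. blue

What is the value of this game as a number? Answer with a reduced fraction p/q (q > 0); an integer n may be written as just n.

Build val(s[:k]) for k = 1..15, string s = blue red blue red red blue red blue blue blue red red red red blue.
val(b) = { 0 |  } gives 1
val(br) = { 0 | 1 } gives 1/2
val(brb) = { 0,1/2 | 1 } gives 3/4
val(brbr) = { 0,1/2 | 3/4,1 } gives 5/8
val(brbrr) = { 0,1/2 | 5/8,3/4,1 } gives 9/16
val(brbrrb) = { 0,1/2,9/16 | 5/8,3/4,1 } gives 19/32
val(brbrrbr) = { 0,1/2,9/16 | 19/32,5/8,3/4,1 } gives 37/64
val(brbrrbrb) = { 0,1/2,9/16,37/64 | 19/32,5/8,3/4,1 } gives 75/128
val(brbrrbrbb) = { 0,1/2,9/16,37/64,75/128 | 19/32,5/8,3/4,1 } gives 151/256
val(brbrrbrbbb) = { 0,1/2,9/16,37/64,75/128,151/256 | 19/32,5/8,3/4,1 } gives 303/512
val(brbrrbrbbbr) = { 0,1/2,9/16,37/64,75/128,151/256 | 303/512,19/32,5/8,3/4,1 } gives 605/1024
val(brbrrbrbbbrr) = { 0,1/2,9/16,37/64,75/128,151/256 | 605/1024,303/512,19/32,5/8,3/4,1 } gives 1209/2048
val(brbrrbrbbbrrr) = { 0,1/2,9/16,37/64,75/128,151/256 | 1209/2048,605/1024,303/512,19/32,5/8,3/4,1 } gives 2417/4096
val(brbrrbrbbbrrrr) = { 0,1/2,9/16,37/64,75/128,151/256 | 2417/4096,1209/2048,605/1024,303/512,19/32,5/8,3/4,1 } gives 4833/8192
val(brbrrbrbbbrrrrb) = { 0,1/2,9/16,37/64,75/128,151/256,4833/8192 | 2417/4096,1209/2048,605/1024,303/512,19/32,5/8,3/4,1 } gives 9667/16384

9667/16384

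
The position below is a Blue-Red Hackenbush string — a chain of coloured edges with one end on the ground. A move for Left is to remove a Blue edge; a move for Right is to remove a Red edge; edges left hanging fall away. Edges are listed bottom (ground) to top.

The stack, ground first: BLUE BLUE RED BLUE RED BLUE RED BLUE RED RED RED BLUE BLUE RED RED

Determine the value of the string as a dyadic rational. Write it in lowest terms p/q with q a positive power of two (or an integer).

13593/8192

B: Left { 0 }, Right { — } = simplest 1
BB: Left { 0; 1 }, Right { — } = simplest 2
BBR: Left { 0; 1 }, Right { 2 } = simplest 3/2
BBRB: Left { 0; 1; 3/2 }, Right { 2 } = simplest 7/4
BBRBR: Left { 0; 1; 3/2 }, Right { 7/4; 2 } = simplest 13/8
BBRBRB: Left { 0; 1; 3/2; 13/8 }, Right { 7/4; 2 } = simplest 27/16
BBRBRBR: Left { 0; 1; 3/2; 13/8 }, Right { 27/16; 7/4; 2 } = simplest 53/32
BBRBRBRB: Left { 0; 1; 3/2; 13/8; 53/32 }, Right { 27/16; 7/4; 2 } = simplest 107/64
BBRBRBRBR: Left { 0; 1; 3/2; 13/8; 53/32 }, Right { 107/64; 27/16; 7/4; 2 } = simplest 213/128
BBRBRBRBRR: Left { 0; 1; 3/2; 13/8; 53/32 }, Right { 213/128; 107/64; 27/16; 7/4; 2 } = simplest 425/256
BBRBRBRBRRR: Left { 0; 1; 3/2; 13/8; 53/32 }, Right { 425/256; 213/128; 107/64; 27/16; 7/4; 2 } = simplest 849/512
BBRBRBRBRRRB: Left { 0; 1; 3/2; 13/8; 53/32; 849/512 }, Right { 425/256; 213/128; 107/64; 27/16; 7/4; 2 } = simplest 1699/1024
BBRBRBRBRRRBB: Left { 0; 1; 3/2; 13/8; 53/32; 849/512; 1699/1024 }, Right { 425/256; 213/128; 107/64; 27/16; 7/4; 2 } = simplest 3399/2048
BBRBRBRBRRRBBR: Left { 0; 1; 3/2; 13/8; 53/32; 849/512; 1699/1024 }, Right { 3399/2048; 425/256; 213/128; 107/64; 27/16; 7/4; 2 } = simplest 6797/4096
BBRBRBRBRRRBBRR: Left { 0; 1; 3/2; 13/8; 53/32; 849/512; 1699/1024 }, Right { 6797/4096; 3399/2048; 425/256; 213/128; 107/64; 27/16; 7/4; 2 } = simplest 13593/8192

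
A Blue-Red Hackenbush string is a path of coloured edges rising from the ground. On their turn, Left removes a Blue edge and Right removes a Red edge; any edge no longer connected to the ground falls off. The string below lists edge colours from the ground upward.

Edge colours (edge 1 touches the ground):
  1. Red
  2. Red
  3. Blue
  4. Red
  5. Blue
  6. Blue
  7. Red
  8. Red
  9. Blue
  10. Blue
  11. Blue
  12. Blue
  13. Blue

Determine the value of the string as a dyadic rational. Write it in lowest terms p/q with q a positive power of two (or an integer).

-3265/2048

R: Left { none }, Right { 0 } = simplest -1
RR: Left { none }, Right { -1,0 } = simplest -2
RRB: Left { -2 }, Right { -1,0 } = simplest -3/2
RRBR: Left { -2 }, Right { -3/2,-1,0 } = simplest -7/4
RRBRB: Left { -2,-7/4 }, Right { -3/2,-1,0 } = simplest -13/8
RRBRBB: Left { -2,-7/4,-13/8 }, Right { -3/2,-1,0 } = simplest -25/16
RRBRBBR: Left { -2,-7/4,-13/8 }, Right { -25/16,-3/2,-1,0 } = simplest -51/32
RRBRBBRR: Left { -2,-7/4,-13/8 }, Right { -51/32,-25/16,-3/2,-1,0 } = simplest -103/64
RRBRBBRRB: Left { -2,-7/4,-13/8,-103/64 }, Right { -51/32,-25/16,-3/2,-1,0 } = simplest -205/128
RRBRBBRRBB: Left { -2,-7/4,-13/8,-103/64,-205/128 }, Right { -51/32,-25/16,-3/2,-1,0 } = simplest -409/256
RRBRBBRRBBB: Left { -2,-7/4,-13/8,-103/64,-205/128,-409/256 }, Right { -51/32,-25/16,-3/2,-1,0 } = simplest -817/512
RRBRBBRRBBBB: Left { -2,-7/4,-13/8,-103/64,-205/128,-409/256,-817/512 }, Right { -51/32,-25/16,-3/2,-1,0 } = simplest -1633/1024
RRBRBBRRBBBBB: Left { -2,-7/4,-13/8,-103/64,-205/128,-409/256,-817/512,-1633/1024 }, Right { -51/32,-25/16,-3/2,-1,0 } = simplest -3265/2048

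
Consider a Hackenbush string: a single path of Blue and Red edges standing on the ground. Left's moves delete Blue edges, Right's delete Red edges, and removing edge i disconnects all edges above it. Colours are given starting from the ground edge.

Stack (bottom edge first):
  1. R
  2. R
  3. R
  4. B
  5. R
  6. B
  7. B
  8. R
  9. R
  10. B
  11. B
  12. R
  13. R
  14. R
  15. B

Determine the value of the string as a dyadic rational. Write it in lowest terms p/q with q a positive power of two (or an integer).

edge 1 of 15 (R): { ∅ | 0 } => -1
edge 2 of 15 (R): { ∅ | -1, 0 } => -2
edge 3 of 15 (R): { ∅ | -2, -1, 0 } => -3
edge 4 of 15 (B): { -3 | -2, -1, 0 } => -5/2
edge 5 of 15 (R): { -3 | -5/2, -2, -1, 0 } => -11/4
edge 6 of 15 (B): { -3, -11/4 | -5/2, -2, -1, 0 } => -21/8
edge 7 of 15 (B): { -3, -11/4, -21/8 | -5/2, -2, -1, 0 } => -41/16
edge 8 of 15 (R): { -3, -11/4, -21/8 | -41/16, -5/2, -2, -1, 0 } => -83/32
edge 9 of 15 (R): { -3, -11/4, -21/8 | -83/32, -41/16, -5/2, -2, -1, 0 } => -167/64
edge 10 of 15 (B): { -3, -11/4, -21/8, -167/64 | -83/32, -41/16, -5/2, -2, -1, 0 } => -333/128
edge 11 of 15 (B): { -3, -11/4, -21/8, -167/64, -333/128 | -83/32, -41/16, -5/2, -2, -1, 0 } => -665/256
edge 12 of 15 (R): { -3, -11/4, -21/8, -167/64, -333/128 | -665/256, -83/32, -41/16, -5/2, -2, -1, 0 } => -1331/512
edge 13 of 15 (R): { -3, -11/4, -21/8, -167/64, -333/128 | -1331/512, -665/256, -83/32, -41/16, -5/2, -2, -1, 0 } => -2663/1024
edge 14 of 15 (R): { -3, -11/4, -21/8, -167/64, -333/128 | -2663/1024, -1331/512, -665/256, -83/32, -41/16, -5/2, -2, -1, 0 } => -5327/2048
edge 15 of 15 (B): { -3, -11/4, -21/8, -167/64, -333/128, -5327/2048 | -2663/1024, -1331/512, -665/256, -83/32, -41/16, -5/2, -2, -1, 0 } => -10653/4096

-10653/4096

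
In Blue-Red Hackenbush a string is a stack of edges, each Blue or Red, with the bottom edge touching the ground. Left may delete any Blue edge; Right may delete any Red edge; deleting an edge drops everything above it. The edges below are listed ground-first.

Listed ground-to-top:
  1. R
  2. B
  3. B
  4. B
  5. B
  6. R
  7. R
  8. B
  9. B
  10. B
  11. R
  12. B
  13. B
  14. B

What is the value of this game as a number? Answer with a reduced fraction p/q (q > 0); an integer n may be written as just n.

R: Left {  }, Right { 0 } => simplest -1
RB: Left { -1 }, Right { 0 } => simplest -1/2
RBB: Left { -1,-1/2 }, Right { 0 } => simplest -1/4
RBBB: Left { -1,-1/2,-1/4 }, Right { 0 } => simplest -1/8
RBBBB: Left { -1,-1/2,-1/4,-1/8 }, Right { 0 } => simplest -1/16
RBBBBR: Left { -1,-1/2,-1/4,-1/8 }, Right { -1/16,0 } => simplest -3/32
RBBBBRR: Left { -1,-1/2,-1/4,-1/8 }, Right { -3/32,-1/16,0 } => simplest -7/64
RBBBBRRB: Left { -1,-1/2,-1/4,-1/8,-7/64 }, Right { -3/32,-1/16,0 } => simplest -13/128
RBBBBRRBB: Left { -1,-1/2,-1/4,-1/8,-7/64,-13/128 }, Right { -3/32,-1/16,0 } => simplest -25/256
RBBBBRRBBB: Left { -1,-1/2,-1/4,-1/8,-7/64,-13/128,-25/256 }, Right { -3/32,-1/16,0 } => simplest -49/512
RBBBBRRBBBR: Left { -1,-1/2,-1/4,-1/8,-7/64,-13/128,-25/256 }, Right { -49/512,-3/32,-1/16,0 } => simplest -99/1024
RBBBBRRBBBRB: Left { -1,-1/2,-1/4,-1/8,-7/64,-13/128,-25/256,-99/1024 }, Right { -49/512,-3/32,-1/16,0 } => simplest -197/2048
RBBBBRRBBBRBB: Left { -1,-1/2,-1/4,-1/8,-7/64,-13/128,-25/256,-99/1024,-197/2048 }, Right { -49/512,-3/32,-1/16,0 } => simplest -393/4096
RBBBBRRBBBRBBB: Left { -1,-1/2,-1/4,-1/8,-7/64,-13/128,-25/256,-99/1024,-197/2048,-393/4096 }, Right { -49/512,-3/32,-1/16,0 } => simplest -785/8192

-785/8192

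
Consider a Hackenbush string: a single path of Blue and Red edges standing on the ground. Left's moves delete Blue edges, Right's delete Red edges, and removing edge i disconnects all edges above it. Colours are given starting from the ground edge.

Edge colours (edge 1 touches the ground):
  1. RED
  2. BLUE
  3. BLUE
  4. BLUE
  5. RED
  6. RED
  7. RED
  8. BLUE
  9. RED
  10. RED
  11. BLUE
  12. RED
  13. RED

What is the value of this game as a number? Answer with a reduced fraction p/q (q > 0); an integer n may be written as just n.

v(R) = {  | 0 } → -1
v(RB) = { -1 | 0 } → -1/2
v(RBB) = { -1, -1/2 | 0 } → -1/4
v(RBBB) = { -1, -1/2, -1/4 | 0 } → -1/8
v(RBBBR) = { -1, -1/2, -1/4 | -1/8, 0 } → -3/16
v(RBBBRR) = { -1, -1/2, -1/4 | -3/16, -1/8, 0 } → -7/32
v(RBBBRRR) = { -1, -1/2, -1/4 | -7/32, -3/16, -1/8, 0 } → -15/64
v(RBBBRRRB) = { -1, -1/2, -1/4, -15/64 | -7/32, -3/16, -1/8, 0 } → -29/128
v(RBBBRRRBR) = { -1, -1/2, -1/4, -15/64 | -29/128, -7/32, -3/16, -1/8, 0 } → -59/256
v(RBBBRRRBRR) = { -1, -1/2, -1/4, -15/64 | -59/256, -29/128, -7/32, -3/16, -1/8, 0 } → -119/512
v(RBBBRRRBRRB) = { -1, -1/2, -1/4, -15/64, -119/512 | -59/256, -29/128, -7/32, -3/16, -1/8, 0 } → -237/1024
v(RBBBRRRBRRBR) = { -1, -1/2, -1/4, -15/64, -119/512 | -237/1024, -59/256, -29/128, -7/32, -3/16, -1/8, 0 } → -475/2048
v(RBBBRRRBRRBRR) = { -1, -1/2, -1/4, -15/64, -119/512 | -475/2048, -237/1024, -59/256, -29/128, -7/32, -3/16, -1/8, 0 } → -951/4096

-951/4096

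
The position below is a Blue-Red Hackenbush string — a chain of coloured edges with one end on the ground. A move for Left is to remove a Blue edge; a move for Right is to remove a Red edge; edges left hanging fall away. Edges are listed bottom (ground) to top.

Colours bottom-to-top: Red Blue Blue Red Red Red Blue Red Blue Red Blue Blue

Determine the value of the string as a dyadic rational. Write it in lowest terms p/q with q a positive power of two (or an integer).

-937/2048

Prefix values for Red Blue Blue Red Red Red Blue Red Blue Red Blue Blue via {L|R} + simplicity:
step 1: add Red to get R; options L={ · } R={ 0 } — -1
step 2: add Blue to get RB; options L={ -1 } R={ 0 } — -1/2
step 3: add Blue to get RBB; options L={ -1, -1/2 } R={ 0 } — -1/4
step 4: add Red to get RBBR; options L={ -1, -1/2 } R={ -1/4, 0 } — -3/8
step 5: add Red to get RBBRR; options L={ -1, -1/2 } R={ -3/8, -1/4, 0 } — -7/16
step 6: add Red to get RBBRRR; options L={ -1, -1/2 } R={ -7/16, -3/8, -1/4, 0 } — -15/32
step 7: add Blue to get RBBRRRB; options L={ -1, -1/2, -15/32 } R={ -7/16, -3/8, -1/4, 0 } — -29/64
step 8: add Red to get RBBRRRBR; options L={ -1, -1/2, -15/32 } R={ -29/64, -7/16, -3/8, -1/4, 0 } — -59/128
step 9: add Blue to get RBBRRRBRB; options L={ -1, -1/2, -15/32, -59/128 } R={ -29/64, -7/16, -3/8, -1/4, 0 } — -117/256
step 10: add Red to get RBBRRRBRBR; options L={ -1, -1/2, -15/32, -59/128 } R={ -117/256, -29/64, -7/16, -3/8, -1/4, 0 } — -235/512
step 11: add Blue to get RBBRRRBRBRB; options L={ -1, -1/2, -15/32, -59/128, -235/512 } R={ -117/256, -29/64, -7/16, -3/8, -1/4, 0 } — -469/1024
step 12: add Blue to get RBBRRRBRBRBB; options L={ -1, -1/2, -15/32, -59/128, -235/512, -469/1024 } R={ -117/256, -29/64, -7/16, -3/8, -1/4, 0 } — -937/2048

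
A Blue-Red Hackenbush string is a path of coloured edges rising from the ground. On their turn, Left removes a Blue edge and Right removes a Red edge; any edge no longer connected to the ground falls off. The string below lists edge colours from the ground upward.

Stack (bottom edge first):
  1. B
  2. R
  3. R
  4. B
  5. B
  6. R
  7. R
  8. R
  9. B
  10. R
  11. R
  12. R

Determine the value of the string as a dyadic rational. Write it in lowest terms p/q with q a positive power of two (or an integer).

edge 1 of 12 (B): { 0 | — } — 1
edge 2 of 12 (R): { 0 | 1 } — 1/2
edge 3 of 12 (R): { 0 | 1/2 1 } — 1/4
edge 4 of 12 (B): { 0 1/4 | 1/2 1 } — 3/8
edge 5 of 12 (B): { 0 1/4 3/8 | 1/2 1 } — 7/16
edge 6 of 12 (R): { 0 1/4 3/8 | 7/16 1/2 1 } — 13/32
edge 7 of 12 (R): { 0 1/4 3/8 | 13/32 7/16 1/2 1 } — 25/64
edge 8 of 12 (R): { 0 1/4 3/8 | 25/64 13/32 7/16 1/2 1 } — 49/128
edge 9 of 12 (B): { 0 1/4 3/8 49/128 | 25/64 13/32 7/16 1/2 1 } — 99/256
edge 10 of 12 (R): { 0 1/4 3/8 49/128 | 99/256 25/64 13/32 7/16 1/2 1 } — 197/512
edge 11 of 12 (R): { 0 1/4 3/8 49/128 | 197/512 99/256 25/64 13/32 7/16 1/2 1 } — 393/1024
edge 12 of 12 (R): { 0 1/4 3/8 49/128 | 393/1024 197/512 99/256 25/64 13/32 7/16 1/2 1 } — 785/2048

785/2048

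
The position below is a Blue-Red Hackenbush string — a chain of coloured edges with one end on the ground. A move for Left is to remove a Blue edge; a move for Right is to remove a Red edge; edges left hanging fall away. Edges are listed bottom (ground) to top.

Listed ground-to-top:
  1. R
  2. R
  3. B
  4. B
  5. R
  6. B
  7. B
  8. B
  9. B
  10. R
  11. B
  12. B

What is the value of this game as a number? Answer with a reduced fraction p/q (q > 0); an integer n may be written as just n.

-1289/1024

Prefix values for R R B B R B B B B R B B via {L|R} + simplicity:
R: Left { — }, Right { 0 } => simplest -1
RR: Left { — }, Right { -1; 0 } => simplest -2
RRB: Left { -2 }, Right { -1; 0 } => simplest -3/2
RRBB: Left { -2; -3/2 }, Right { -1; 0 } => simplest -5/4
RRBBR: Left { -2; -3/2 }, Right { -5/4; -1; 0 } => simplest -11/8
RRBBRB: Left { -2; -3/2; -11/8 }, Right { -5/4; -1; 0 } => simplest -21/16
RRBBRBB: Left { -2; -3/2; -11/8; -21/16 }, Right { -5/4; -1; 0 } => simplest -41/32
RRBBRBBB: Left { -2; -3/2; -11/8; -21/16; -41/32 }, Right { -5/4; -1; 0 } => simplest -81/64
RRBBRBBBB: Left { -2; -3/2; -11/8; -21/16; -41/32; -81/64 }, Right { -5/4; -1; 0 } => simplest -161/128
RRBBRBBBBR: Left { -2; -3/2; -11/8; -21/16; -41/32; -81/64 }, Right { -161/128; -5/4; -1; 0 } => simplest -323/256
RRBBRBBBBRB: Left { -2; -3/2; -11/8; -21/16; -41/32; -81/64; -323/256 }, Right { -161/128; -5/4; -1; 0 } => simplest -645/512
RRBBRBBBBRBB: Left { -2; -3/2; -11/8; -21/16; -41/32; -81/64; -323/256; -645/512 }, Right { -161/128; -5/4; -1; 0 } => simplest -1289/1024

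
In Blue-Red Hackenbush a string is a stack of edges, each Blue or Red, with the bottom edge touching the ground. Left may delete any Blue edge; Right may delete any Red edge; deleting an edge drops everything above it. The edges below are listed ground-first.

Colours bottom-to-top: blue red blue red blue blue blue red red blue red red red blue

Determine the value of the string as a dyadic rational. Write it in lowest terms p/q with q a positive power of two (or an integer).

5923/8192

1 of 14 · b · max L 0 · min R +∞ → 1
2 of 14 · br · max L 0 · min R 1 → 1/2
3 of 14 · brb · max L 1/2 · min R 1 → 3/4
4 of 14 · brbr · max L 1/2 · min R 3/4 → 5/8
5 of 14 · brbrb · max L 5/8 · min R 3/4 → 11/16
6 of 14 · brbrbb · max L 11/16 · min R 3/4 → 23/32
7 of 14 · brbrbbb · max L 23/32 · min R 3/4 → 47/64
8 of 14 · brbrbbbr · max L 23/32 · min R 47/64 → 93/128
9 of 14 · brbrbbbrr · max L 23/32 · min R 93/128 → 185/256
10 of 14 · brbrbbbrrb · max L 185/256 · min R 93/128 → 371/512
11 of 14 · brbrbbbrrbr · max L 185/256 · min R 371/512 → 741/1024
12 of 14 · brbrbbbrrbrr · max L 185/256 · min R 741/1024 → 1481/2048
13 of 14 · brbrbbbrrbrrr · max L 185/256 · min R 1481/2048 → 2961/4096
14 of 14 · brbrbbbrrbrrrb · max L 2961/4096 · min R 1481/2048 → 5923/8192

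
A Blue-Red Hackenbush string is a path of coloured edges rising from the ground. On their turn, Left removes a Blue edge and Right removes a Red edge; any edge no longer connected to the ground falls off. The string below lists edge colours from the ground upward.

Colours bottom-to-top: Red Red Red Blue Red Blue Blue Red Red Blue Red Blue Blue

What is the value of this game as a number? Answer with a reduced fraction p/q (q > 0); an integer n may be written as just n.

-2665/1024

Build v(s[:k]) for k = 1..13, string s = Red Red Red Blue Red Blue Blue Red Red Blue Red Blue Blue.
edge 1 of 13 (Red): {  | 0 } so -1
edge 2 of 13 (Red): {  | -1,0 } so -2
edge 3 of 13 (Red): {  | -2,-1,0 } so -3
edge 4 of 13 (Blue): { -3 | -2,-1,0 } so -5/2
edge 5 of 13 (Red): { -3 | -5/2,-2,-1,0 } so -11/4
edge 6 of 13 (Blue): { -3,-11/4 | -5/2,-2,-1,0 } so -21/8
edge 7 of 13 (Blue): { -3,-11/4,-21/8 | -5/2,-2,-1,0 } so -41/16
edge 8 of 13 (Red): { -3,-11/4,-21/8 | -41/16,-5/2,-2,-1,0 } so -83/32
edge 9 of 13 (Red): { -3,-11/4,-21/8 | -83/32,-41/16,-5/2,-2,-1,0 } so -167/64
edge 10 of 13 (Blue): { -3,-11/4,-21/8,-167/64 | -83/32,-41/16,-5/2,-2,-1,0 } so -333/128
edge 11 of 13 (Red): { -3,-11/4,-21/8,-167/64 | -333/128,-83/32,-41/16,-5/2,-2,-1,0 } so -667/256
edge 12 of 13 (Blue): { -3,-11/4,-21/8,-167/64,-667/256 | -333/128,-83/32,-41/16,-5/2,-2,-1,0 } so -1333/512
edge 13 of 13 (Blue): { -3,-11/4,-21/8,-167/64,-667/256,-1333/512 | -333/128,-83/32,-41/16,-5/2,-2,-1,0 } so -2665/1024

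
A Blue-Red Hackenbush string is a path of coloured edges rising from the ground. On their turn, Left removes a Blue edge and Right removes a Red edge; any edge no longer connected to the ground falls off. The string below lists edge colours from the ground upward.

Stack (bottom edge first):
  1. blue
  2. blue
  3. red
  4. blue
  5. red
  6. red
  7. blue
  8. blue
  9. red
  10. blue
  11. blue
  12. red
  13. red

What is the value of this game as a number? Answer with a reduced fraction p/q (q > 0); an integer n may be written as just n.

Build v(s[:k]) for k = 1..13, string s = blue blue red blue red red blue blue red blue blue red red.
1 of 13 · b · max L 0 · min R +∞ — 1
2 of 13 · bb · max L 1 · min R +∞ — 2
3 of 13 · bbr · max L 1 · min R 2 — 3/2
4 of 13 · bbrb · max L 3/2 · min R 2 — 7/4
5 of 13 · bbrbr · max L 3/2 · min R 7/4 — 13/8
6 of 13 · bbrbrr · max L 3/2 · min R 13/8 — 25/16
7 of 13 · bbrbrrb · max L 25/16 · min R 13/8 — 51/32
8 of 13 · bbrbrrbb · max L 51/32 · min R 13/8 — 103/64
9 of 13 · bbrbrrbbr · max L 51/32 · min R 103/64 — 205/128
10 of 13 · bbrbrrbbrb · max L 205/128 · min R 103/64 — 411/256
11 of 13 · bbrbrrbbrbb · max L 411/256 · min R 103/64 — 823/512
12 of 13 · bbrbrrbbrbbr · max L 411/256 · min R 823/512 — 1645/1024
13 of 13 · bbrbrrbbrbbrr · max L 411/256 · min R 1645/1024 — 3289/2048

3289/2048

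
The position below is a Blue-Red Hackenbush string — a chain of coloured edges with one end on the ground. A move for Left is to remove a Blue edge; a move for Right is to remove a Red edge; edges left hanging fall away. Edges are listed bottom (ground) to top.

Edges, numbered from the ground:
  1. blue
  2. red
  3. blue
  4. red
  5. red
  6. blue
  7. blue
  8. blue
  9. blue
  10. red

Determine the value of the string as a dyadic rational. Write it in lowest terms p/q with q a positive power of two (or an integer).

Prefix values for blue red blue red red blue blue blue blue red via {L|R} + simplicity:
b: Left { 0 }, Right { (no moves) } -> simplest 1
br: Left { 0 }, Right { 1 } -> simplest 1/2
brb: Left { 0; 1/2 }, Right { 1 } -> simplest 3/4
brbr: Left { 0; 1/2 }, Right { 3/4; 1 } -> simplest 5/8
brbrr: Left { 0; 1/2 }, Right { 5/8; 3/4; 1 } -> simplest 9/16
brbrrb: Left { 0; 1/2; 9/16 }, Right { 5/8; 3/4; 1 } -> simplest 19/32
brbrrbb: Left { 0; 1/2; 9/16; 19/32 }, Right { 5/8; 3/4; 1 } -> simplest 39/64
brbrrbbb: Left { 0; 1/2; 9/16; 19/32; 39/64 }, Right { 5/8; 3/4; 1 } -> simplest 79/128
brbrrbbbb: Left { 0; 1/2; 9/16; 19/32; 39/64; 79/128 }, Right { 5/8; 3/4; 1 } -> simplest 159/256
brbrrbbbbr: Left { 0; 1/2; 9/16; 19/32; 39/64; 79/128 }, Right { 159/256; 5/8; 3/4; 1 } -> simplest 317/512

317/512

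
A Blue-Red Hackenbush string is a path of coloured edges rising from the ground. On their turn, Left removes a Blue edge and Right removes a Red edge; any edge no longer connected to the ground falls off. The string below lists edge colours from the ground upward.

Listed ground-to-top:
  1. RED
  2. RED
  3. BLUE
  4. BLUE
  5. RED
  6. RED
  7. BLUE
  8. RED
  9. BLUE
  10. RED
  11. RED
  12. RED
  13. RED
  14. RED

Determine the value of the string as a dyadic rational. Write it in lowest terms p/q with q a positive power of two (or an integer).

-5823/4096

edge 1 of 14 (RED): { none | 0 } gives -1
edge 2 of 14 (RED): { none | -1,0 } gives -2
edge 3 of 14 (BLUE): { -2 | -1,0 } gives -3/2
edge 4 of 14 (BLUE): { -2,-3/2 | -1,0 } gives -5/4
edge 5 of 14 (RED): { -2,-3/2 | -5/4,-1,0 } gives -11/8
edge 6 of 14 (RED): { -2,-3/2 | -11/8,-5/4,-1,0 } gives -23/16
edge 7 of 14 (BLUE): { -2,-3/2,-23/16 | -11/8,-5/4,-1,0 } gives -45/32
edge 8 of 14 (RED): { -2,-3/2,-23/16 | -45/32,-11/8,-5/4,-1,0 } gives -91/64
edge 9 of 14 (BLUE): { -2,-3/2,-23/16,-91/64 | -45/32,-11/8,-5/4,-1,0 } gives -181/128
edge 10 of 14 (RED): { -2,-3/2,-23/16,-91/64 | -181/128,-45/32,-11/8,-5/4,-1,0 } gives -363/256
edge 11 of 14 (RED): { -2,-3/2,-23/16,-91/64 | -363/256,-181/128,-45/32,-11/8,-5/4,-1,0 } gives -727/512
edge 12 of 14 (RED): { -2,-3/2,-23/16,-91/64 | -727/512,-363/256,-181/128,-45/32,-11/8,-5/4,-1,0 } gives -1455/1024
edge 13 of 14 (RED): { -2,-3/2,-23/16,-91/64 | -1455/1024,-727/512,-363/256,-181/128,-45/32,-11/8,-5/4,-1,0 } gives -2911/2048
edge 14 of 14 (RED): { -2,-3/2,-23/16,-91/64 | -2911/2048,-1455/1024,-727/512,-363/256,-181/128,-45/32,-11/8,-5/4,-1,0 } gives -5823/4096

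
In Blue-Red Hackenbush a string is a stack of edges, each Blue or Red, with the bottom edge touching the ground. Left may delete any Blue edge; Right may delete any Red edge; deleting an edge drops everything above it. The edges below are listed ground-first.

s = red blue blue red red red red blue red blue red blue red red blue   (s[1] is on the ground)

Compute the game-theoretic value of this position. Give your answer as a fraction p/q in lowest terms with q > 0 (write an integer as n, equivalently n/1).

-7853/16384

Build v(s[:k]) for k = 1..15, string s = red blue blue red red red red blue red blue red blue red red blue.
v_1 [r]  L=[none]  R=[0]  → -1
v_2 [rb]  L=[-1]  R=[0]  → -1/2
v_3 [rbb]  L=[-1,-1/2]  R=[0]  → -1/4
v_4 [rbbr]  L=[-1,-1/2]  R=[-1/4,0]  → -3/8
v_5 [rbbrr]  L=[-1,-1/2]  R=[-3/8,-1/4,0]  → -7/16
v_6 [rbbrrr]  L=[-1,-1/2]  R=[-7/16,-3/8,-1/4,0]  → -15/32
v_7 [rbbrrrr]  L=[-1,-1/2]  R=[-15/32,-7/16,-3/8,-1/4,0]  → -31/64
v_8 [rbbrrrrb]  L=[-1,-1/2,-31/64]  R=[-15/32,-7/16,-3/8,-1/4,0]  → -61/128
v_9 [rbbrrrrbr]  L=[-1,-1/2,-31/64]  R=[-61/128,-15/32,-7/16,-3/8,-1/4,0]  → -123/256
v_10 [rbbrrrrbrb]  L=[-1,-1/2,-31/64,-123/256]  R=[-61/128,-15/32,-7/16,-3/8,-1/4,0]  → -245/512
v_11 [rbbrrrrbrbr]  L=[-1,-1/2,-31/64,-123/256]  R=[-245/512,-61/128,-15/32,-7/16,-3/8,-1/4,0]  → -491/1024
v_12 [rbbrrrrbrbrb]  L=[-1,-1/2,-31/64,-123/256,-491/1024]  R=[-245/512,-61/128,-15/32,-7/16,-3/8,-1/4,0]  → -981/2048
v_13 [rbbrrrrbrbrbr]  L=[-1,-1/2,-31/64,-123/256,-491/1024]  R=[-981/2048,-245/512,-61/128,-15/32,-7/16,-3/8,-1/4,0]  → -1963/4096
v_14 [rbbrrrrbrbrbrr]  L=[-1,-1/2,-31/64,-123/256,-491/1024]  R=[-1963/4096,-981/2048,-245/512,-61/128,-15/32,-7/16,-3/8,-1/4,0]  → -3927/8192
v_15 [rbbrrrrbrbrbrrb]  L=[-1,-1/2,-31/64,-123/256,-491/1024,-3927/8192]  R=[-1963/4096,-981/2048,-245/512,-61/128,-15/32,-7/16,-3/8,-1/4,0]  → -7853/16384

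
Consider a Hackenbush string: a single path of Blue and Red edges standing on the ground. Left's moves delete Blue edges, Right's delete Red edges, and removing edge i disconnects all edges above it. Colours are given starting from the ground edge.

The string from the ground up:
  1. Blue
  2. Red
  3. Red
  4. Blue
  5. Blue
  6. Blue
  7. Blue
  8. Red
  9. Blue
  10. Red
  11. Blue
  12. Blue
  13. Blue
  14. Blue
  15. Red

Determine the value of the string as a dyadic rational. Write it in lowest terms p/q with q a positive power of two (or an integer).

val(B) = { 0 | — } gives 1
val(BR) = { 0 | 1 } gives 1/2
val(BRR) = { 0 | 1/2 1 } gives 1/4
val(BRRB) = { 0 1/4 | 1/2 1 } gives 3/8
val(BRRBB) = { 0 1/4 3/8 | 1/2 1 } gives 7/16
val(BRRBBB) = { 0 1/4 3/8 7/16 | 1/2 1 } gives 15/32
val(BRRBBBB) = { 0 1/4 3/8 7/16 15/32 | 1/2 1 } gives 31/64
val(BRRBBBBR) = { 0 1/4 3/8 7/16 15/32 | 31/64 1/2 1 } gives 61/128
val(BRRBBBBRB) = { 0 1/4 3/8 7/16 15/32 61/128 | 31/64 1/2 1 } gives 123/256
val(BRRBBBBRBR) = { 0 1/4 3/8 7/16 15/32 61/128 | 123/256 31/64 1/2 1 } gives 245/512
val(BRRBBBBRBRB) = { 0 1/4 3/8 7/16 15/32 61/128 245/512 | 123/256 31/64 1/2 1 } gives 491/1024
val(BRRBBBBRBRBB) = { 0 1/4 3/8 7/16 15/32 61/128 245/512 491/1024 | 123/256 31/64 1/2 1 } gives 983/2048
val(BRRBBBBRBRBBB) = { 0 1/4 3/8 7/16 15/32 61/128 245/512 491/1024 983/2048 | 123/256 31/64 1/2 1 } gives 1967/4096
val(BRRBBBBRBRBBBB) = { 0 1/4 3/8 7/16 15/32 61/128 245/512 491/1024 983/2048 1967/4096 | 123/256 31/64 1/2 1 } gives 3935/8192
val(BRRBBBBRBRBBBBR) = { 0 1/4 3/8 7/16 15/32 61/128 245/512 491/1024 983/2048 1967/4096 | 3935/8192 123/256 31/64 1/2 1 } gives 7869/16384

7869/16384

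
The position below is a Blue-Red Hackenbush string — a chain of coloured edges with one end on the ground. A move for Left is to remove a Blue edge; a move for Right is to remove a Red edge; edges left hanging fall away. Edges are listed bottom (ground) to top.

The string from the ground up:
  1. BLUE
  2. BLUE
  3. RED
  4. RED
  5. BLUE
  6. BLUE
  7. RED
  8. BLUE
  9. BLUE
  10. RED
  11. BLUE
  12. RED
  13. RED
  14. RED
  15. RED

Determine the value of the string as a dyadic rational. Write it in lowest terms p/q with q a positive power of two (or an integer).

11681/8192

Prefix values for BLUE BLUE RED RED BLUE BLUE RED BLUE BLUE RED BLUE RED RED RED RED via {L|R} + simplicity:
B: Left { 0 }, Right {  } = simplest 1
BB: Left { 0; 1 }, Right {  } = simplest 2
BBR: Left { 0; 1 }, Right { 2 } = simplest 3/2
BBRR: Left { 0; 1 }, Right { 3/2; 2 } = simplest 5/4
BBRRB: Left { 0; 1; 5/4 }, Right { 3/2; 2 } = simplest 11/8
BBRRBB: Left { 0; 1; 5/4; 11/8 }, Right { 3/2; 2 } = simplest 23/16
BBRRBBR: Left { 0; 1; 5/4; 11/8 }, Right { 23/16; 3/2; 2 } = simplest 45/32
BBRRBBRB: Left { 0; 1; 5/4; 11/8; 45/32 }, Right { 23/16; 3/2; 2 } = simplest 91/64
BBRRBBRBB: Left { 0; 1; 5/4; 11/8; 45/32; 91/64 }, Right { 23/16; 3/2; 2 } = simplest 183/128
BBRRBBRBBR: Left { 0; 1; 5/4; 11/8; 45/32; 91/64 }, Right { 183/128; 23/16; 3/2; 2 } = simplest 365/256
BBRRBBRBBRB: Left { 0; 1; 5/4; 11/8; 45/32; 91/64; 365/256 }, Right { 183/128; 23/16; 3/2; 2 } = simplest 731/512
BBRRBBRBBRBR: Left { 0; 1; 5/4; 11/8; 45/32; 91/64; 365/256 }, Right { 731/512; 183/128; 23/16; 3/2; 2 } = simplest 1461/1024
BBRRBBRBBRBRR: Left { 0; 1; 5/4; 11/8; 45/32; 91/64; 365/256 }, Right { 1461/1024; 731/512; 183/128; 23/16; 3/2; 2 } = simplest 2921/2048
BBRRBBRBBRBRRR: Left { 0; 1; 5/4; 11/8; 45/32; 91/64; 365/256 }, Right { 2921/2048; 1461/1024; 731/512; 183/128; 23/16; 3/2; 2 } = simplest 5841/4096
BBRRBBRBBRBRRRR: Left { 0; 1; 5/4; 11/8; 45/32; 91/64; 365/256 }, Right { 5841/4096; 2921/2048; 1461/1024; 731/512; 183/128; 23/16; 3/2; 2 } = simplest 11681/8192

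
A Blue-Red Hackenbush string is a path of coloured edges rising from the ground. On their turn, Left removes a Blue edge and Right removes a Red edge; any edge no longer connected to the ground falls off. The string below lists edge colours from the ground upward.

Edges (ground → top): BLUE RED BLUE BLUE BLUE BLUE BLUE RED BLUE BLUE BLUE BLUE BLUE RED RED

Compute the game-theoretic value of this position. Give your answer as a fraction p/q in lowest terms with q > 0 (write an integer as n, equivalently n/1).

Build value(s[:k]) for k = 1..15, string s = BLUE RED BLUE BLUE BLUE BLUE BLUE RED BLUE BLUE BLUE BLUE BLUE RED RED.
1 of 15 · B · max L 0 · min R +∞ — 1
2 of 15 · BR · max L 0 · min R 1 — 1/2
3 of 15 · BRB · max L 1/2 · min R 1 — 3/4
4 of 15 · BRBB · max L 3/4 · min R 1 — 7/8
5 of 15 · BRBBB · max L 7/8 · min R 1 — 15/16
6 of 15 · BRBBBB · max L 15/16 · min R 1 — 31/32
7 of 15 · BRBBBBB · max L 31/32 · min R 1 — 63/64
8 of 15 · BRBBBBBR · max L 31/32 · min R 63/64 — 125/128
9 of 15 · BRBBBBBRB · max L 125/128 · min R 63/64 — 251/256
10 of 15 · BRBBBBBRBB · max L 251/256 · min R 63/64 — 503/512
11 of 15 · BRBBBBBRBBB · max L 503/512 · min R 63/64 — 1007/1024
12 of 15 · BRBBBBBRBBBB · max L 1007/1024 · min R 63/64 — 2015/2048
13 of 15 · BRBBBBBRBBBBB · max L 2015/2048 · min R 63/64 — 4031/4096
14 of 15 · BRBBBBBRBBBBBR · max L 2015/2048 · min R 4031/4096 — 8061/8192
15 of 15 · BRBBBBBRBBBBBRR · max L 2015/2048 · min R 8061/8192 — 16121/16384

16121/16384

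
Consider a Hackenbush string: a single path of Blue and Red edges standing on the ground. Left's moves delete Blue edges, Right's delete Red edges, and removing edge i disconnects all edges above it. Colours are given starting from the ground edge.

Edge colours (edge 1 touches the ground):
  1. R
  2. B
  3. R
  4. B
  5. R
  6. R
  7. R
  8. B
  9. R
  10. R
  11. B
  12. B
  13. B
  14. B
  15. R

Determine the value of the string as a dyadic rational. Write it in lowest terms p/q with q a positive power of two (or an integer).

Recurse on prefixes of the 15-edge string R B R B R R R B R R B B B B R:
step 1: add R to get R; options L={ — } R={ 0 } gives -1
step 2: add B to get RB; options L={ -1 } R={ 0 } gives -1/2
step 3: add R to get RBR; options L={ -1 } R={ -1/2,0 } gives -3/4
step 4: add B to get RBRB; options L={ -1,-3/4 } R={ -1/2,0 } gives -5/8
step 5: add R to get RBRBR; options L={ -1,-3/4 } R={ -5/8,-1/2,0 } gives -11/16
step 6: add R to get RBRBRR; options L={ -1,-3/4 } R={ -11/16,-5/8,-1/2,0 } gives -23/32
step 7: add R to get RBRBRRR; options L={ -1,-3/4 } R={ -23/32,-11/16,-5/8,-1/2,0 } gives -47/64
step 8: add B to get RBRBRRRB; options L={ -1,-3/4,-47/64 } R={ -23/32,-11/16,-5/8,-1/2,0 } gives -93/128
step 9: add R to get RBRBRRRBR; options L={ -1,-3/4,-47/64 } R={ -93/128,-23/32,-11/16,-5/8,-1/2,0 } gives -187/256
step 10: add R to get RBRBRRRBRR; options L={ -1,-3/4,-47/64 } R={ -187/256,-93/128,-23/32,-11/16,-5/8,-1/2,0 } gives -375/512
step 11: add B to get RBRBRRRBRRB; options L={ -1,-3/4,-47/64,-375/512 } R={ -187/256,-93/128,-23/32,-11/16,-5/8,-1/2,0 } gives -749/1024
step 12: add B to get RBRBRRRBRRBB; options L={ -1,-3/4,-47/64,-375/512,-749/1024 } R={ -187/256,-93/128,-23/32,-11/16,-5/8,-1/2,0 } gives -1497/2048
step 13: add B to get RBRBRRRBRRBBB; options L={ -1,-3/4,-47/64,-375/512,-749/1024,-1497/2048 } R={ -187/256,-93/128,-23/32,-11/16,-5/8,-1/2,0 } gives -2993/4096
step 14: add B to get RBRBRRRBRRBBBB; options L={ -1,-3/4,-47/64,-375/512,-749/1024,-1497/2048,-2993/4096 } R={ -187/256,-93/128,-23/32,-11/16,-5/8,-1/2,0 } gives -5985/8192
step 15: add R to get RBRBRRRBRRBBBBR; options L={ -1,-3/4,-47/64,-375/512,-749/1024,-1497/2048,-2993/4096 } R={ -5985/8192,-187/256,-93/128,-23/32,-11/16,-5/8,-1/2,0 } gives -11971/16384

-11971/16384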